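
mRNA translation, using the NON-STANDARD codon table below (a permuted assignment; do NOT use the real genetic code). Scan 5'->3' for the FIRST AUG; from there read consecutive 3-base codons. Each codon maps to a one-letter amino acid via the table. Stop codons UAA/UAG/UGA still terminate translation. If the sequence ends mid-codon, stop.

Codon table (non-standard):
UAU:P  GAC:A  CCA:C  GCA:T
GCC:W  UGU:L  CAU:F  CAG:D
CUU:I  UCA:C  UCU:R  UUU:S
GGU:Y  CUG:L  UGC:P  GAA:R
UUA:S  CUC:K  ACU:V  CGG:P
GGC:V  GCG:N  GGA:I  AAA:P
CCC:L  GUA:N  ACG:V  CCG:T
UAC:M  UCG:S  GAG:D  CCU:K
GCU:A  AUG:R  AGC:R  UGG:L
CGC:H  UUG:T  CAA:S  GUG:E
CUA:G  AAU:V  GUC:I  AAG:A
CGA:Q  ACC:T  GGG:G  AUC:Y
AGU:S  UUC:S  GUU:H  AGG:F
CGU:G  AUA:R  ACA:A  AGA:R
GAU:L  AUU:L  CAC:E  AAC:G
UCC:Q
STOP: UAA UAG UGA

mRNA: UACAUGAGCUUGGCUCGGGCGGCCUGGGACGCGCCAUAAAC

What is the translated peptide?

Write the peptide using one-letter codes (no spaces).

start AUG at pos 3
pos 3: AUG -> R; peptide=R
pos 6: AGC -> R; peptide=RR
pos 9: UUG -> T; peptide=RRT
pos 12: GCU -> A; peptide=RRTA
pos 15: CGG -> P; peptide=RRTAP
pos 18: GCG -> N; peptide=RRTAPN
pos 21: GCC -> W; peptide=RRTAPNW
pos 24: UGG -> L; peptide=RRTAPNWL
pos 27: GAC -> A; peptide=RRTAPNWLA
pos 30: GCG -> N; peptide=RRTAPNWLAN
pos 33: CCA -> C; peptide=RRTAPNWLANC
pos 36: UAA -> STOP

Answer: RRTAPNWLANC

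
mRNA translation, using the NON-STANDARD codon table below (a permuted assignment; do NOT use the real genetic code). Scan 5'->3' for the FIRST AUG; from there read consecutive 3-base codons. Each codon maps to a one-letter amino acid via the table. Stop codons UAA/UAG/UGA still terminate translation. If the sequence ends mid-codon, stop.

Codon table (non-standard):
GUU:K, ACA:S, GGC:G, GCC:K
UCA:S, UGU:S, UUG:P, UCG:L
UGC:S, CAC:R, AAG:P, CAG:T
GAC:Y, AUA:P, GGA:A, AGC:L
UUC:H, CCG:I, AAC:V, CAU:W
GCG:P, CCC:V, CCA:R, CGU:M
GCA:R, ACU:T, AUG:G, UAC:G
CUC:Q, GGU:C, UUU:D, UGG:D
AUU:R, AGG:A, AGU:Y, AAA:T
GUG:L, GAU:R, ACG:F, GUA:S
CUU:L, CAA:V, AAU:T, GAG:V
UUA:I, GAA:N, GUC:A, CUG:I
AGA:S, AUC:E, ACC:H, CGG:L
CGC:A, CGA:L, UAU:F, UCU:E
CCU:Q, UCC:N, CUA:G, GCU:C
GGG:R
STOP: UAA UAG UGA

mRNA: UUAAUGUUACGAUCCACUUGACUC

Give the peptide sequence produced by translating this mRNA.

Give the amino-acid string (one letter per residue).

start AUG at pos 3
pos 3: AUG -> G; peptide=G
pos 6: UUA -> I; peptide=GI
pos 9: CGA -> L; peptide=GIL
pos 12: UCC -> N; peptide=GILN
pos 15: ACU -> T; peptide=GILNT
pos 18: UGA -> STOP

Answer: GILNT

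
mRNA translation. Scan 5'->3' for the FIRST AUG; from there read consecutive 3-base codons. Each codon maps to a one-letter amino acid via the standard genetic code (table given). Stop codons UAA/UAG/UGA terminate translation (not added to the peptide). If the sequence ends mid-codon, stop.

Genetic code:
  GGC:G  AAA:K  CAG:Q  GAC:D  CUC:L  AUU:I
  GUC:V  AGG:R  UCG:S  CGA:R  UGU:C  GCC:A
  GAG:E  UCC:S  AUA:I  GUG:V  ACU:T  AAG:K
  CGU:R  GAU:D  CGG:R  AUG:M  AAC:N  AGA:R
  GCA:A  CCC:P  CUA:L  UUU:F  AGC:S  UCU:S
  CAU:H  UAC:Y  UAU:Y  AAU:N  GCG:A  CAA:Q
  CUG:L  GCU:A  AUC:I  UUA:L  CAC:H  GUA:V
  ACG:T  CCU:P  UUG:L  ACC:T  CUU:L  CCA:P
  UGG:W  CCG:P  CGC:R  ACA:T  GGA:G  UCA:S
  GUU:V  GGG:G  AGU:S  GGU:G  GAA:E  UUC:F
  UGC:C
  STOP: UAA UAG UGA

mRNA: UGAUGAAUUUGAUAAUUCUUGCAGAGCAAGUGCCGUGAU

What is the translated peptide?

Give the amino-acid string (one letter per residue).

Answer: MNLIILAEQVP

Derivation:
start AUG at pos 2
pos 2: AUG -> M; peptide=M
pos 5: AAU -> N; peptide=MN
pos 8: UUG -> L; peptide=MNL
pos 11: AUA -> I; peptide=MNLI
pos 14: AUU -> I; peptide=MNLII
pos 17: CUU -> L; peptide=MNLIIL
pos 20: GCA -> A; peptide=MNLIILA
pos 23: GAG -> E; peptide=MNLIILAE
pos 26: CAA -> Q; peptide=MNLIILAEQ
pos 29: GUG -> V; peptide=MNLIILAEQV
pos 32: CCG -> P; peptide=MNLIILAEQVP
pos 35: UGA -> STOP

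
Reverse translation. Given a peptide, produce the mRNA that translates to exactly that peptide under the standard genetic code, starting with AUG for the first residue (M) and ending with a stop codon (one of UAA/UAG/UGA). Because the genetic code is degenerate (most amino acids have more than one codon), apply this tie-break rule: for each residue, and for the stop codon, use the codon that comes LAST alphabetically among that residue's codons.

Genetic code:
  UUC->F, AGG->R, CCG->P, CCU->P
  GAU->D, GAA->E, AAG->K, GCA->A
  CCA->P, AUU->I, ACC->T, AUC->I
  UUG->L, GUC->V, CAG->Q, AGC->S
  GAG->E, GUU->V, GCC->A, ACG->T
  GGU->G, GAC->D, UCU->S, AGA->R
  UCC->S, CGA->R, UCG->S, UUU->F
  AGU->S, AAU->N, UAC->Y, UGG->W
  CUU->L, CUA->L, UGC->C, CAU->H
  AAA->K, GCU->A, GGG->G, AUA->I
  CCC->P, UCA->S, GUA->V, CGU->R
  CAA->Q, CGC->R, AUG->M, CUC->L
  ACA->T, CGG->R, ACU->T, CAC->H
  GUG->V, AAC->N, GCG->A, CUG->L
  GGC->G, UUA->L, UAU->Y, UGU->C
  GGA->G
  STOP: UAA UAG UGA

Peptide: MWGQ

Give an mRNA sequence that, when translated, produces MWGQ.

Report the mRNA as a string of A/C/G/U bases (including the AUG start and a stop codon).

Answer: mRNA: AUGUGGGGUCAGUGA

Derivation:
residue 1: M -> AUG (start codon)
residue 2: W -> UGG (only codon)
residue 3: G codons sorted = GGA,GGC,GGG,GGU -> pick last = GGU
residue 4: Q codons sorted = CAA,CAG -> pick last = CAG
terminator: stop codons sorted = UAA,UAG,UGA -> pick last = UGA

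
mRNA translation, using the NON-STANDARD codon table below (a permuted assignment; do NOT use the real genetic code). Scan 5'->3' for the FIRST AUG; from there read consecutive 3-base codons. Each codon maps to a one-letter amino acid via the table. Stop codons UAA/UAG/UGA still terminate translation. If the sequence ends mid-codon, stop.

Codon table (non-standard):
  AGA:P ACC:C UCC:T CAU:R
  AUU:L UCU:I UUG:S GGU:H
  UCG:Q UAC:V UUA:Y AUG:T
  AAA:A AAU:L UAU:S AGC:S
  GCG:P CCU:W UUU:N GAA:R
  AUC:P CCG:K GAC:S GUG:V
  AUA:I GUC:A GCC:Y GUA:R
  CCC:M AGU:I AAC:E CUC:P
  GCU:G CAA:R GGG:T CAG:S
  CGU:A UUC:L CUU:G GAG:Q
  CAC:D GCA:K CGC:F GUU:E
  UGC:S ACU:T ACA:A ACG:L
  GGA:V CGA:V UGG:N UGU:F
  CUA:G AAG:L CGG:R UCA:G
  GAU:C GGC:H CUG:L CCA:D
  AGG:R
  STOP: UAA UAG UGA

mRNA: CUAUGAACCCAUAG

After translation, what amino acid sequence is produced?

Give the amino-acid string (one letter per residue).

Answer: TED

Derivation:
start AUG at pos 2
pos 2: AUG -> T; peptide=T
pos 5: AAC -> E; peptide=TE
pos 8: CCA -> D; peptide=TED
pos 11: UAG -> STOP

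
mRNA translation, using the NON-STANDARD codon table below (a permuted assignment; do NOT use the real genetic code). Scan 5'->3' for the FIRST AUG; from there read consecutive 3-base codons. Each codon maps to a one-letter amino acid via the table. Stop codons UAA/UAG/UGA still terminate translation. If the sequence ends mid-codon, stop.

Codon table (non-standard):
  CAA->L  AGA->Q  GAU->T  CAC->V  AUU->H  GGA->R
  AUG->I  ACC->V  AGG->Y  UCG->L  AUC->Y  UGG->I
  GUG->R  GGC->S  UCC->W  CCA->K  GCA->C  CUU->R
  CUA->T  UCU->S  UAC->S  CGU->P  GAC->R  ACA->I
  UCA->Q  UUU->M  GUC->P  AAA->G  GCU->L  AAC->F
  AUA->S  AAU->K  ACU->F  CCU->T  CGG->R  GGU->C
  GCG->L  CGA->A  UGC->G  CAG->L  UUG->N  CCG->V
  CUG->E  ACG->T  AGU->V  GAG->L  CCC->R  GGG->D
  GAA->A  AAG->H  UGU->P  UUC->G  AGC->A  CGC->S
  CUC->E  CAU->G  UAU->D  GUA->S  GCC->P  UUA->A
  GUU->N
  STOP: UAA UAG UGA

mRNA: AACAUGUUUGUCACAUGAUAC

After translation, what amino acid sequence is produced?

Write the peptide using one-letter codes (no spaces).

start AUG at pos 3
pos 3: AUG -> I; peptide=I
pos 6: UUU -> M; peptide=IM
pos 9: GUC -> P; peptide=IMP
pos 12: ACA -> I; peptide=IMPI
pos 15: UGA -> STOP

Answer: IMPI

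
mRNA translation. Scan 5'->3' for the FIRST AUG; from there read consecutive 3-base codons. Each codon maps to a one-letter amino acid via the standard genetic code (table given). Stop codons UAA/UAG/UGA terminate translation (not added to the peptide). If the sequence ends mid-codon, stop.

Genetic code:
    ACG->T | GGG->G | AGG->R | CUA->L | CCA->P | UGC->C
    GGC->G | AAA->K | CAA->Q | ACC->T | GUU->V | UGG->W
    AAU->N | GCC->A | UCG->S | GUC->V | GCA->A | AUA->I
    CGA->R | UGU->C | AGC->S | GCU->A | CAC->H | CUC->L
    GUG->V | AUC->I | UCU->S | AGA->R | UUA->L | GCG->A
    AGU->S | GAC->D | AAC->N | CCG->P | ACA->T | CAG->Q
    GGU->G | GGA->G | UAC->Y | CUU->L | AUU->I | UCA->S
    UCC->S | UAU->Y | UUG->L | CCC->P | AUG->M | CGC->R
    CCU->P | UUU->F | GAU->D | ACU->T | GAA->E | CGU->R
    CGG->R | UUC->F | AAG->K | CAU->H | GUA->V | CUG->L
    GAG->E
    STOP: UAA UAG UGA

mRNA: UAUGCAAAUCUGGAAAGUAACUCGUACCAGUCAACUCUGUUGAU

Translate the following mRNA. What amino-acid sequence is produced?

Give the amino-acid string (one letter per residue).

Answer: MQIWKVTRTSQLC

Derivation:
start AUG at pos 1
pos 1: AUG -> M; peptide=M
pos 4: CAA -> Q; peptide=MQ
pos 7: AUC -> I; peptide=MQI
pos 10: UGG -> W; peptide=MQIW
pos 13: AAA -> K; peptide=MQIWK
pos 16: GUA -> V; peptide=MQIWKV
pos 19: ACU -> T; peptide=MQIWKVT
pos 22: CGU -> R; peptide=MQIWKVTR
pos 25: ACC -> T; peptide=MQIWKVTRT
pos 28: AGU -> S; peptide=MQIWKVTRTS
pos 31: CAA -> Q; peptide=MQIWKVTRTSQ
pos 34: CUC -> L; peptide=MQIWKVTRTSQL
pos 37: UGU -> C; peptide=MQIWKVTRTSQLC
pos 40: UGA -> STOP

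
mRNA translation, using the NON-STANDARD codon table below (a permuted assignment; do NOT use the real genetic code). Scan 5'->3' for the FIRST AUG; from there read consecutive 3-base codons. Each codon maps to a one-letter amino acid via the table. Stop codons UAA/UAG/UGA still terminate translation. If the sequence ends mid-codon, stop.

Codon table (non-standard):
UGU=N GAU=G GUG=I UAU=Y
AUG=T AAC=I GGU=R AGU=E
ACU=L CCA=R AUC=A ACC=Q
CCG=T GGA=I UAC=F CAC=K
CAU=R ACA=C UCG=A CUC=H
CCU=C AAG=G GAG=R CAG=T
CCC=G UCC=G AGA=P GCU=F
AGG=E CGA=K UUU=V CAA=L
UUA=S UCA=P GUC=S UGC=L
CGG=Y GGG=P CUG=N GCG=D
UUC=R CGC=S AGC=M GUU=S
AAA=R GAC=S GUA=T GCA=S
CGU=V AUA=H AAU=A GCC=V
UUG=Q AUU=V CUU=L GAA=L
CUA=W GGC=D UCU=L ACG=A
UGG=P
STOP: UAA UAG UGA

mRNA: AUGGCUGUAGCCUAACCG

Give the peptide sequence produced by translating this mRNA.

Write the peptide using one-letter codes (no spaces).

Answer: TFTV

Derivation:
start AUG at pos 0
pos 0: AUG -> T; peptide=T
pos 3: GCU -> F; peptide=TF
pos 6: GUA -> T; peptide=TFT
pos 9: GCC -> V; peptide=TFTV
pos 12: UAA -> STOP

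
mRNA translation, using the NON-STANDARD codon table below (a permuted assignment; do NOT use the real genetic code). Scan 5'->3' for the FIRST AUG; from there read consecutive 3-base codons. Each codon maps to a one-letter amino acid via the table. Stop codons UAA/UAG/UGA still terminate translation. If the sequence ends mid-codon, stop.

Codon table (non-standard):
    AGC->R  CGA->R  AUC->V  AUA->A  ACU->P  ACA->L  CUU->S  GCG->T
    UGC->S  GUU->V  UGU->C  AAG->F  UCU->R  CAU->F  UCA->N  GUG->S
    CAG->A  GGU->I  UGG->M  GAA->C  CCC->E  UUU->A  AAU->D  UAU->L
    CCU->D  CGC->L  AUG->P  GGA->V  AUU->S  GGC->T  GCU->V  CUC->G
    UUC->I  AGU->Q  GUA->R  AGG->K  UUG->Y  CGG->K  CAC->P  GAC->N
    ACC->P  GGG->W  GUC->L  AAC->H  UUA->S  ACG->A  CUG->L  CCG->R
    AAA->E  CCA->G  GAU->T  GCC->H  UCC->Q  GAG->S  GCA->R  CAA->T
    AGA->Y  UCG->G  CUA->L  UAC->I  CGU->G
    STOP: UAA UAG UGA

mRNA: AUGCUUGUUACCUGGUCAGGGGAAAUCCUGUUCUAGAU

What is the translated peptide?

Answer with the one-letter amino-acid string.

Answer: PSVPMNWCVLI

Derivation:
start AUG at pos 0
pos 0: AUG -> P; peptide=P
pos 3: CUU -> S; peptide=PS
pos 6: GUU -> V; peptide=PSV
pos 9: ACC -> P; peptide=PSVP
pos 12: UGG -> M; peptide=PSVPM
pos 15: UCA -> N; peptide=PSVPMN
pos 18: GGG -> W; peptide=PSVPMNW
pos 21: GAA -> C; peptide=PSVPMNWC
pos 24: AUC -> V; peptide=PSVPMNWCV
pos 27: CUG -> L; peptide=PSVPMNWCVL
pos 30: UUC -> I; peptide=PSVPMNWCVLI
pos 33: UAG -> STOP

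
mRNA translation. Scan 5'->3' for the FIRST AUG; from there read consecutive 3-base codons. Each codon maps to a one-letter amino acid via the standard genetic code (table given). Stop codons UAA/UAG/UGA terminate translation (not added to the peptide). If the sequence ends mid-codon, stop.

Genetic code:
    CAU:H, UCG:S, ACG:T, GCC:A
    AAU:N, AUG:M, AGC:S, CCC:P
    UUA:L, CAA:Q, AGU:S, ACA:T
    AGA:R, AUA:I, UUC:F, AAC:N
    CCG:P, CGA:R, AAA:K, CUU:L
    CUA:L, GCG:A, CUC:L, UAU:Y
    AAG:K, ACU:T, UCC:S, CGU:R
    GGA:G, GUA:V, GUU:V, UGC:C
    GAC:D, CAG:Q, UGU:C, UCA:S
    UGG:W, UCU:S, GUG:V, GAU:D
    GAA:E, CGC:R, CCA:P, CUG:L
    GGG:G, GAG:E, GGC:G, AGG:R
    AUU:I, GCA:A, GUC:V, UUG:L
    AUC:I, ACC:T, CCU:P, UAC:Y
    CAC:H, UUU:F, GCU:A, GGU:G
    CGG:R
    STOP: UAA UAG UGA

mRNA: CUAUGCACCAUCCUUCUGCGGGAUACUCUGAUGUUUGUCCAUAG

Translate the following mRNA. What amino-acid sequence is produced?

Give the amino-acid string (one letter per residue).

start AUG at pos 2
pos 2: AUG -> M; peptide=M
pos 5: CAC -> H; peptide=MH
pos 8: CAU -> H; peptide=MHH
pos 11: CCU -> P; peptide=MHHP
pos 14: UCU -> S; peptide=MHHPS
pos 17: GCG -> A; peptide=MHHPSA
pos 20: GGA -> G; peptide=MHHPSAG
pos 23: UAC -> Y; peptide=MHHPSAGY
pos 26: UCU -> S; peptide=MHHPSAGYS
pos 29: GAU -> D; peptide=MHHPSAGYSD
pos 32: GUU -> V; peptide=MHHPSAGYSDV
pos 35: UGU -> C; peptide=MHHPSAGYSDVC
pos 38: CCA -> P; peptide=MHHPSAGYSDVCP
pos 41: UAG -> STOP

Answer: MHHPSAGYSDVCP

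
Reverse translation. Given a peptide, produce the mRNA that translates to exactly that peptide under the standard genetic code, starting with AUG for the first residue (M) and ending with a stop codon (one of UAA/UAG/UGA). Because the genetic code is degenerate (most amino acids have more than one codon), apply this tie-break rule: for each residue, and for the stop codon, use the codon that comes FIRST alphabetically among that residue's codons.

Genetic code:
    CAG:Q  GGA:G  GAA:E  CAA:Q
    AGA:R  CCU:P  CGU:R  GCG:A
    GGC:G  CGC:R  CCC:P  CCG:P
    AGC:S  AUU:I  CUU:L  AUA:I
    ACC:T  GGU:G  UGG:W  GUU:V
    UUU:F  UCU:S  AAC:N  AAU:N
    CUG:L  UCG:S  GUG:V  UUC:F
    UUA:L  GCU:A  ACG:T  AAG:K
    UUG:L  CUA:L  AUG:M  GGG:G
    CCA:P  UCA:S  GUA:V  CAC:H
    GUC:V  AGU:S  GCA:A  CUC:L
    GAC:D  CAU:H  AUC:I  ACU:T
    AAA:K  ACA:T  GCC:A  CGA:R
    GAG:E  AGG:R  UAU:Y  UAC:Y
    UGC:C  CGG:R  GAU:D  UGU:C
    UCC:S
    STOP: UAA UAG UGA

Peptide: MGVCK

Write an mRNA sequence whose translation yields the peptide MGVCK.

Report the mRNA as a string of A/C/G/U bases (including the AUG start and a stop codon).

Answer: mRNA: AUGGGAGUAUGCAAAUAA

Derivation:
residue 1: M -> AUG (start codon)
residue 2: G codons sorted = GGA,GGC,GGG,GGU -> pick first = GGA
residue 3: V codons sorted = GUA,GUC,GUG,GUU -> pick first = GUA
residue 4: C codons sorted = UGC,UGU -> pick first = UGC
residue 5: K codons sorted = AAA,AAG -> pick first = AAA
terminator: stop codons sorted = UAA,UAG,UGA -> pick first = UAA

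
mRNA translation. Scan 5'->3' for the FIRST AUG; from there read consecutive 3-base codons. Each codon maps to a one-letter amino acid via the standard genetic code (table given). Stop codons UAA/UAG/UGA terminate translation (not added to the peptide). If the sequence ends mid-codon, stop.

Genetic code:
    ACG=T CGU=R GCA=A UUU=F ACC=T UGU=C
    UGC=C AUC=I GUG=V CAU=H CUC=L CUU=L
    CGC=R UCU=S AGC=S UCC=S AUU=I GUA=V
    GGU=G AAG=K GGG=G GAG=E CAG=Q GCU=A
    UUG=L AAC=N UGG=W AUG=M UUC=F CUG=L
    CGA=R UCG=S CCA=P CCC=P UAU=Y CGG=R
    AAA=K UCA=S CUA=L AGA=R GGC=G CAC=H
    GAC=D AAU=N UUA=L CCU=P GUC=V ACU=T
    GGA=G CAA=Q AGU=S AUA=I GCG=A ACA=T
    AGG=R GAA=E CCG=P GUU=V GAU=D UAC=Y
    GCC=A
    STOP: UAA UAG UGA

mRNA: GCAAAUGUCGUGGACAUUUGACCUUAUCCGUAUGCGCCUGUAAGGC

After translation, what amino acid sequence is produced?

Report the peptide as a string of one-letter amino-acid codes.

start AUG at pos 4
pos 4: AUG -> M; peptide=M
pos 7: UCG -> S; peptide=MS
pos 10: UGG -> W; peptide=MSW
pos 13: ACA -> T; peptide=MSWT
pos 16: UUU -> F; peptide=MSWTF
pos 19: GAC -> D; peptide=MSWTFD
pos 22: CUU -> L; peptide=MSWTFDL
pos 25: AUC -> I; peptide=MSWTFDLI
pos 28: CGU -> R; peptide=MSWTFDLIR
pos 31: AUG -> M; peptide=MSWTFDLIRM
pos 34: CGC -> R; peptide=MSWTFDLIRMR
pos 37: CUG -> L; peptide=MSWTFDLIRMRL
pos 40: UAA -> STOP

Answer: MSWTFDLIRMRL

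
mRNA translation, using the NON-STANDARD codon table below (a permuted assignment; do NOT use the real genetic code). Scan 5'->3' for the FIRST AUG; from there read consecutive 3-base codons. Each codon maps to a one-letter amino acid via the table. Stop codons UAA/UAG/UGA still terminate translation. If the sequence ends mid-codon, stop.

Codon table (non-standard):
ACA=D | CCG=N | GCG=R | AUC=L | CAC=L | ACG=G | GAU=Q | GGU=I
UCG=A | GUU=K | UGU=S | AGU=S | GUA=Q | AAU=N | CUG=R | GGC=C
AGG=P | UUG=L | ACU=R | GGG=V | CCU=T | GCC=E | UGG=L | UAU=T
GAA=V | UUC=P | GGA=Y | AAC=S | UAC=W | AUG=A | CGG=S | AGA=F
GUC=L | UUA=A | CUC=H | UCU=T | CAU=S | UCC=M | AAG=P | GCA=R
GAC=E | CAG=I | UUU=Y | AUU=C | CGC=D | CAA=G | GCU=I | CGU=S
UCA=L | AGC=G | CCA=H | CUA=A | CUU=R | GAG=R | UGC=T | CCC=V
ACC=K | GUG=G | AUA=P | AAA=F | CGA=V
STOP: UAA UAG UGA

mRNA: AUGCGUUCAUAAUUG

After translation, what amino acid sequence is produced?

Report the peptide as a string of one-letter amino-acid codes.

Answer: ASL

Derivation:
start AUG at pos 0
pos 0: AUG -> A; peptide=A
pos 3: CGU -> S; peptide=AS
pos 6: UCA -> L; peptide=ASL
pos 9: UAA -> STOP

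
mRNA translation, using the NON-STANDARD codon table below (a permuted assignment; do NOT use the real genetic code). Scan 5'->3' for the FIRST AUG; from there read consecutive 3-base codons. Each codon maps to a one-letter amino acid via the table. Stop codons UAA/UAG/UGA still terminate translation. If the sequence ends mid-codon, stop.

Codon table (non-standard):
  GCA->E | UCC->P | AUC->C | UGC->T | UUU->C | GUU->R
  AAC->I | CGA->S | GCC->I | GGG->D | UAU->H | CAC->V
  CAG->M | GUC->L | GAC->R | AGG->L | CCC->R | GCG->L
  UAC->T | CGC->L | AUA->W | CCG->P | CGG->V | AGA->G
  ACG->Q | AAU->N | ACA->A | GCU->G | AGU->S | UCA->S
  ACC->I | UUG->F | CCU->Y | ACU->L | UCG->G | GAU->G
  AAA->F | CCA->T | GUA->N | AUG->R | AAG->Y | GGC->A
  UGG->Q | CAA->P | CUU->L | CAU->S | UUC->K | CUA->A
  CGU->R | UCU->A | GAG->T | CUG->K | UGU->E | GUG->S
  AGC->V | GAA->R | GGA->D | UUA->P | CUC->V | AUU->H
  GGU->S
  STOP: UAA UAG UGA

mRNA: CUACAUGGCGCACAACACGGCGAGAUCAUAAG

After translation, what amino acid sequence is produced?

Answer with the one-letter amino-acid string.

Answer: RLVIQLGS

Derivation:
start AUG at pos 4
pos 4: AUG -> R; peptide=R
pos 7: GCG -> L; peptide=RL
pos 10: CAC -> V; peptide=RLV
pos 13: AAC -> I; peptide=RLVI
pos 16: ACG -> Q; peptide=RLVIQ
pos 19: GCG -> L; peptide=RLVIQL
pos 22: AGA -> G; peptide=RLVIQLG
pos 25: UCA -> S; peptide=RLVIQLGS
pos 28: UAA -> STOP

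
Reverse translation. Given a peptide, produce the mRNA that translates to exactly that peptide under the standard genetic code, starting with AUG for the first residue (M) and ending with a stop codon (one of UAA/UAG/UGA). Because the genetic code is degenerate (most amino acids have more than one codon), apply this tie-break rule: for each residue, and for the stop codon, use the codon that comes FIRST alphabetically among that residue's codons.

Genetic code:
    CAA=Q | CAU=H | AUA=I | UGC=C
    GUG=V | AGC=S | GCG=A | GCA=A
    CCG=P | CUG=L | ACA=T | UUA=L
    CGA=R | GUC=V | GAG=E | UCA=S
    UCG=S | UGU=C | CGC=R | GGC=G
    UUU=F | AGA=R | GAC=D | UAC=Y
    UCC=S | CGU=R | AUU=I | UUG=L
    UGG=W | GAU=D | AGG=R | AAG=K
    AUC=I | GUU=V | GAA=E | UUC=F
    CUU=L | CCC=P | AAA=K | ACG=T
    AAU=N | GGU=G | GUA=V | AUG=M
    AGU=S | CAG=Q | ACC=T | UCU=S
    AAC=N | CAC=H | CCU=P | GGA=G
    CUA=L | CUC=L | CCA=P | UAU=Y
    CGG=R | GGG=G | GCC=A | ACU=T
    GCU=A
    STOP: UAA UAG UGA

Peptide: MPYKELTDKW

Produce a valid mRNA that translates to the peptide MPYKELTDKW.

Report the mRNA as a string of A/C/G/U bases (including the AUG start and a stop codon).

Answer: mRNA: AUGCCAUACAAAGAACUAACAGACAAAUGGUAA

Derivation:
residue 1: M -> AUG (start codon)
residue 2: P codons sorted = CCA,CCC,CCG,CCU -> pick first = CCA
residue 3: Y codons sorted = UAC,UAU -> pick first = UAC
residue 4: K codons sorted = AAA,AAG -> pick first = AAA
residue 5: E codons sorted = GAA,GAG -> pick first = GAA
residue 6: L codons sorted = CUA,CUC,CUG,CUU,UUA,UUG -> pick first = CUA
residue 7: T codons sorted = ACA,ACC,ACG,ACU -> pick first = ACA
residue 8: D codons sorted = GAC,GAU -> pick first = GAC
residue 9: K codons sorted = AAA,AAG -> pick first = AAA
residue 10: W -> UGG (only codon)
terminator: stop codons sorted = UAA,UAG,UGA -> pick first = UAA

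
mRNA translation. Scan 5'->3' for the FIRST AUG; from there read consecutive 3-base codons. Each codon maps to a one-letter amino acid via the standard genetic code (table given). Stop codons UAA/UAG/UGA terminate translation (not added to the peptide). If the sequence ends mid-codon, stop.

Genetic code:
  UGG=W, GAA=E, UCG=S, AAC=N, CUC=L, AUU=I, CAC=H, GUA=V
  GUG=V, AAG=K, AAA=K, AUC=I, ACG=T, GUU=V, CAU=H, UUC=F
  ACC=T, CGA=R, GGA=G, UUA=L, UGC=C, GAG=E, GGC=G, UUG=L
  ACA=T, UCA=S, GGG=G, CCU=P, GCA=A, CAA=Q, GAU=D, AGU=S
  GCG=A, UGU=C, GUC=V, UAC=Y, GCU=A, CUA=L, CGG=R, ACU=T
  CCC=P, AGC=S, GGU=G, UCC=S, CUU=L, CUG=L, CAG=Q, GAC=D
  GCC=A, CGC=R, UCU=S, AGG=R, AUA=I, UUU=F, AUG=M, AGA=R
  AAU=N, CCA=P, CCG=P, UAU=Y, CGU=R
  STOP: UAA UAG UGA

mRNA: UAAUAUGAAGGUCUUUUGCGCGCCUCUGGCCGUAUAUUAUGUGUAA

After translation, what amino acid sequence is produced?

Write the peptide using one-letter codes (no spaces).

Answer: MKVFCAPLAVYYV

Derivation:
start AUG at pos 4
pos 4: AUG -> M; peptide=M
pos 7: AAG -> K; peptide=MK
pos 10: GUC -> V; peptide=MKV
pos 13: UUU -> F; peptide=MKVF
pos 16: UGC -> C; peptide=MKVFC
pos 19: GCG -> A; peptide=MKVFCA
pos 22: CCU -> P; peptide=MKVFCAP
pos 25: CUG -> L; peptide=MKVFCAPL
pos 28: GCC -> A; peptide=MKVFCAPLA
pos 31: GUA -> V; peptide=MKVFCAPLAV
pos 34: UAU -> Y; peptide=MKVFCAPLAVY
pos 37: UAU -> Y; peptide=MKVFCAPLAVYY
pos 40: GUG -> V; peptide=MKVFCAPLAVYYV
pos 43: UAA -> STOP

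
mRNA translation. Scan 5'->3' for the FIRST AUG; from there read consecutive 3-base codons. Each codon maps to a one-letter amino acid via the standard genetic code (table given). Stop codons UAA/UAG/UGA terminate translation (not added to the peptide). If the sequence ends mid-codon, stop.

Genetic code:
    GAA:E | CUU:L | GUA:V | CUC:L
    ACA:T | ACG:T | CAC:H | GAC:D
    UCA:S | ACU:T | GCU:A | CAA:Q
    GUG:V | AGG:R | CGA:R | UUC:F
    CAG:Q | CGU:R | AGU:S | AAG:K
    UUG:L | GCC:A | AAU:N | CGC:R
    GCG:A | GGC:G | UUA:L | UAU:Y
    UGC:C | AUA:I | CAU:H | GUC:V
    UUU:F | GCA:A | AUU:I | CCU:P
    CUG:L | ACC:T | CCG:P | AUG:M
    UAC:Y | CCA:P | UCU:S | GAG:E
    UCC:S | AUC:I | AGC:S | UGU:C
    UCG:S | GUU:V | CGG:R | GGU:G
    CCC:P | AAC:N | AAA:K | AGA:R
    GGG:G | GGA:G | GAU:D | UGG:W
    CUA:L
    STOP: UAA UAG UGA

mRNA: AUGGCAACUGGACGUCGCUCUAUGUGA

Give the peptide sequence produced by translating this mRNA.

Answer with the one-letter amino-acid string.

start AUG at pos 0
pos 0: AUG -> M; peptide=M
pos 3: GCA -> A; peptide=MA
pos 6: ACU -> T; peptide=MAT
pos 9: GGA -> G; peptide=MATG
pos 12: CGU -> R; peptide=MATGR
pos 15: CGC -> R; peptide=MATGRR
pos 18: UCU -> S; peptide=MATGRRS
pos 21: AUG -> M; peptide=MATGRRSM
pos 24: UGA -> STOP

Answer: MATGRRSM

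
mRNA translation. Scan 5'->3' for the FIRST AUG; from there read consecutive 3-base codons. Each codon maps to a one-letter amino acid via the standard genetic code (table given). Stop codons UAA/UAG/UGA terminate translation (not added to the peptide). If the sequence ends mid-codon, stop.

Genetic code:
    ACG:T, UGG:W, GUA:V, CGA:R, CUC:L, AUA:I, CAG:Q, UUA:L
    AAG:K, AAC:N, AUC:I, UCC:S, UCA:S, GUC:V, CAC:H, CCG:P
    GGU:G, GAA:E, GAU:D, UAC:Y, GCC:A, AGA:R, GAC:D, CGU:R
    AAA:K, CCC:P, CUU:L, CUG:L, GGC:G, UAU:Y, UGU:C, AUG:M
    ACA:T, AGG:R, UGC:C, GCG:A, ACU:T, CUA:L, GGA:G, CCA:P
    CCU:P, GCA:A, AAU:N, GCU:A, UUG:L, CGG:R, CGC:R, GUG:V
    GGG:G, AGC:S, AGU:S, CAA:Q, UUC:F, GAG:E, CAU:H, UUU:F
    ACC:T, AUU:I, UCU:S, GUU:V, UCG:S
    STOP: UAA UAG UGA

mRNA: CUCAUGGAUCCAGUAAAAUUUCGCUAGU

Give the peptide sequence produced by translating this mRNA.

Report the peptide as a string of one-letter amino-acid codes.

start AUG at pos 3
pos 3: AUG -> M; peptide=M
pos 6: GAU -> D; peptide=MD
pos 9: CCA -> P; peptide=MDP
pos 12: GUA -> V; peptide=MDPV
pos 15: AAA -> K; peptide=MDPVK
pos 18: UUU -> F; peptide=MDPVKF
pos 21: CGC -> R; peptide=MDPVKFR
pos 24: UAG -> STOP

Answer: MDPVKFR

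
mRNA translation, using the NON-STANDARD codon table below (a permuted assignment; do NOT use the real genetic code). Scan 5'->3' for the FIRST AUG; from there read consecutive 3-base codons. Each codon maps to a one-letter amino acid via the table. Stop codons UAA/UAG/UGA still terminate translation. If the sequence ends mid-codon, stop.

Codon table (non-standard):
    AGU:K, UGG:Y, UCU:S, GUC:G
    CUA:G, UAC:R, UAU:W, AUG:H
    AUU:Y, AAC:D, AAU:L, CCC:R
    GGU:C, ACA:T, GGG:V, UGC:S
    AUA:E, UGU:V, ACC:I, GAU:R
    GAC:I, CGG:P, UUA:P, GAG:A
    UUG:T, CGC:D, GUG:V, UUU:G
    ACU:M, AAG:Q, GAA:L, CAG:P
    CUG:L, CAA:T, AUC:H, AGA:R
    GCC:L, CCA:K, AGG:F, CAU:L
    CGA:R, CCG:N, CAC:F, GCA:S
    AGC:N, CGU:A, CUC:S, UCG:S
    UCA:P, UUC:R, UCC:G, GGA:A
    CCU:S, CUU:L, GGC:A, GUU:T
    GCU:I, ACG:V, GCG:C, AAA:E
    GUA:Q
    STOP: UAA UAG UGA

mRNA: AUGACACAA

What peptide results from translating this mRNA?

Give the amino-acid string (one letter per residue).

Answer: HTT

Derivation:
start AUG at pos 0
pos 0: AUG -> H; peptide=H
pos 3: ACA -> T; peptide=HT
pos 6: CAA -> T; peptide=HTT
pos 9: only 0 nt remain (<3), stop (end of mRNA)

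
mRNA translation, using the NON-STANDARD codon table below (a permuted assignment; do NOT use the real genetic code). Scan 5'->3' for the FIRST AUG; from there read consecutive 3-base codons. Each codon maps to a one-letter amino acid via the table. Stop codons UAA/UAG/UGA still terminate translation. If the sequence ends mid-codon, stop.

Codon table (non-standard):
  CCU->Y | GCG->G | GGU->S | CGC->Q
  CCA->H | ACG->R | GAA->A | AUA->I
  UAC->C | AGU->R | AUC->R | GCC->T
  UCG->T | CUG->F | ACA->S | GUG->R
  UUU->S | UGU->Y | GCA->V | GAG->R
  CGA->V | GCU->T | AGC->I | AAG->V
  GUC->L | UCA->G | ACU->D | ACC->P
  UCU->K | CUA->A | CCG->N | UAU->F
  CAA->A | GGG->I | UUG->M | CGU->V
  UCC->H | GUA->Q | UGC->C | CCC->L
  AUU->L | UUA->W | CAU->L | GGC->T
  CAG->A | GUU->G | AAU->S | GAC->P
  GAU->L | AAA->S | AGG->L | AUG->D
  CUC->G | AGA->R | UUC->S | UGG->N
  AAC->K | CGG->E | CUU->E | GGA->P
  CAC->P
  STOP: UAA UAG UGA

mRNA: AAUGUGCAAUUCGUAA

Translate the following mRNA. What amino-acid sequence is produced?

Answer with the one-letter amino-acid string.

start AUG at pos 1
pos 1: AUG -> D; peptide=D
pos 4: UGC -> C; peptide=DC
pos 7: AAU -> S; peptide=DCS
pos 10: UCG -> T; peptide=DCST
pos 13: UAA -> STOP

Answer: DCST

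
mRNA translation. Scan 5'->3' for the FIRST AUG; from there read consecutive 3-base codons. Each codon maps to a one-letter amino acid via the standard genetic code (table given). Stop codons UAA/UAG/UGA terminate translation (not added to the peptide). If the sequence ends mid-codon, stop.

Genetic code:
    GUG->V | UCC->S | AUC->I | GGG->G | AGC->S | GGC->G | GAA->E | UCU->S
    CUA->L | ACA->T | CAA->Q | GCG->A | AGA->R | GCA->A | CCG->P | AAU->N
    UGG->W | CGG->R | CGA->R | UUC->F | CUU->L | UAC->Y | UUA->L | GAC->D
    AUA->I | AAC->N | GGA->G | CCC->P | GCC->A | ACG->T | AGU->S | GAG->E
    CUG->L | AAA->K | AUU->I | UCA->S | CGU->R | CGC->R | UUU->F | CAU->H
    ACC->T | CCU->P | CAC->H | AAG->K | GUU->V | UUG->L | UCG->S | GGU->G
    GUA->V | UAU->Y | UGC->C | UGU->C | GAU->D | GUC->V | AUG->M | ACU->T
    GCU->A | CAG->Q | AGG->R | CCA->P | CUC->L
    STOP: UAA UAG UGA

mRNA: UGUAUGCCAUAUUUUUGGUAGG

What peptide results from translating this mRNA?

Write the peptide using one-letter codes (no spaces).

Answer: MPYFW

Derivation:
start AUG at pos 3
pos 3: AUG -> M; peptide=M
pos 6: CCA -> P; peptide=MP
pos 9: UAU -> Y; peptide=MPY
pos 12: UUU -> F; peptide=MPYF
pos 15: UGG -> W; peptide=MPYFW
pos 18: UAG -> STOP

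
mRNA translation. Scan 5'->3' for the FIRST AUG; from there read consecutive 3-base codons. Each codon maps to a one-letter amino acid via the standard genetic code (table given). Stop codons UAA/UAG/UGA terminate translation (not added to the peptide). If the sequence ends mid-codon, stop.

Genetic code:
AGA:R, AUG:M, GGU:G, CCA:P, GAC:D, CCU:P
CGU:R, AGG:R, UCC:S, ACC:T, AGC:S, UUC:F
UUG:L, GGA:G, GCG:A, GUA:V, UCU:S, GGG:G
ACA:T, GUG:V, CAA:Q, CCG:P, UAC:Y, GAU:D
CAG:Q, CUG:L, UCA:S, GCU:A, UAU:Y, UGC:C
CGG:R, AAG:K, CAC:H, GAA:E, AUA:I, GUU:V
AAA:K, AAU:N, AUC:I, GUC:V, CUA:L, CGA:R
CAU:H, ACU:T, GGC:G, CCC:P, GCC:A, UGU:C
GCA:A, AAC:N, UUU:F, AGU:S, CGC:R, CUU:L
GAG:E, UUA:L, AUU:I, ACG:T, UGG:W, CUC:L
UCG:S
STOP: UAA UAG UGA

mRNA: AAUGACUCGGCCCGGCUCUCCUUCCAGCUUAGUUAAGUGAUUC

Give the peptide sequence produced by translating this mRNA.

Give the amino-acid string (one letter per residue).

start AUG at pos 1
pos 1: AUG -> M; peptide=M
pos 4: ACU -> T; peptide=MT
pos 7: CGG -> R; peptide=MTR
pos 10: CCC -> P; peptide=MTRP
pos 13: GGC -> G; peptide=MTRPG
pos 16: UCU -> S; peptide=MTRPGS
pos 19: CCU -> P; peptide=MTRPGSP
pos 22: UCC -> S; peptide=MTRPGSPS
pos 25: AGC -> S; peptide=MTRPGSPSS
pos 28: UUA -> L; peptide=MTRPGSPSSL
pos 31: GUU -> V; peptide=MTRPGSPSSLV
pos 34: AAG -> K; peptide=MTRPGSPSSLVK
pos 37: UGA -> STOP

Answer: MTRPGSPSSLVK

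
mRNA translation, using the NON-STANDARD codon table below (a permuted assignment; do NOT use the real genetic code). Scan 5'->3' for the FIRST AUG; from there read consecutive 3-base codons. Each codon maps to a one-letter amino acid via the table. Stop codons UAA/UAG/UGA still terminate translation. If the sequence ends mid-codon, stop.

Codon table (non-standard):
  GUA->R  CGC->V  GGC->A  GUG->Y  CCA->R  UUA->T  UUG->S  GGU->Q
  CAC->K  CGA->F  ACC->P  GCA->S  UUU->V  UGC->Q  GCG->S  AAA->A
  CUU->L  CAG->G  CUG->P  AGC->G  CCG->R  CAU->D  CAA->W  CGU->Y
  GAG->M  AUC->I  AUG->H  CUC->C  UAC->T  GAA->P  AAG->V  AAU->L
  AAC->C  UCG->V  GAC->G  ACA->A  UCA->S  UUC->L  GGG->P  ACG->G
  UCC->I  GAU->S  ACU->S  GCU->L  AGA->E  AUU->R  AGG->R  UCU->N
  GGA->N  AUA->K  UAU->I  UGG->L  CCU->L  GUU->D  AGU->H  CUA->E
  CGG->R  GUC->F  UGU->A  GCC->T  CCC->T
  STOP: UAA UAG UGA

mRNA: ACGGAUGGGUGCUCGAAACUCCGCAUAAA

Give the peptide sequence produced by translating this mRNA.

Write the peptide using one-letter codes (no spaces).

Answer: HQLFCIS

Derivation:
start AUG at pos 4
pos 4: AUG -> H; peptide=H
pos 7: GGU -> Q; peptide=HQ
pos 10: GCU -> L; peptide=HQL
pos 13: CGA -> F; peptide=HQLF
pos 16: AAC -> C; peptide=HQLFC
pos 19: UCC -> I; peptide=HQLFCI
pos 22: GCA -> S; peptide=HQLFCIS
pos 25: UAA -> STOP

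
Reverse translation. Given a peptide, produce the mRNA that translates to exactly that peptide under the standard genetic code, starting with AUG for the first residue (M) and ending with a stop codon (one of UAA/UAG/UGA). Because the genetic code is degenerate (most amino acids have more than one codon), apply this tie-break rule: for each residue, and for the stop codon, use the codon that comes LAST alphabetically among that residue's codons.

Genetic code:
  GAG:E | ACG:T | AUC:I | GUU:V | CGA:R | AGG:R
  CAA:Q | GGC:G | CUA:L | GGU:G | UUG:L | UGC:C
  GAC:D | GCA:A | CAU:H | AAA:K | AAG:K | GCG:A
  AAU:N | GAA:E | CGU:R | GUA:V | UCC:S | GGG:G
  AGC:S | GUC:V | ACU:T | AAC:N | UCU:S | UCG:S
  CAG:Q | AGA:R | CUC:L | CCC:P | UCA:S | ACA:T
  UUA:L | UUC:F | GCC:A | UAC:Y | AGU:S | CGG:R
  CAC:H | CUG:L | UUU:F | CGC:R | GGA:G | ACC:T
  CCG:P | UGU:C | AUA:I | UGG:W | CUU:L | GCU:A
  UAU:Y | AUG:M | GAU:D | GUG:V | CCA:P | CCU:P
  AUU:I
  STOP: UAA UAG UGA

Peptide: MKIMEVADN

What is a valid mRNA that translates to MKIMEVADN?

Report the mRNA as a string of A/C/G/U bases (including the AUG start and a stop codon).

Answer: mRNA: AUGAAGAUUAUGGAGGUUGCUGAUAAUUGA

Derivation:
residue 1: M -> AUG (start codon)
residue 2: K codons sorted = AAA,AAG -> pick last = AAG
residue 3: I codons sorted = AUA,AUC,AUU -> pick last = AUU
residue 4: M -> AUG (only codon)
residue 5: E codons sorted = GAA,GAG -> pick last = GAG
residue 6: V codons sorted = GUA,GUC,GUG,GUU -> pick last = GUU
residue 7: A codons sorted = GCA,GCC,GCG,GCU -> pick last = GCU
residue 8: D codons sorted = GAC,GAU -> pick last = GAU
residue 9: N codons sorted = AAC,AAU -> pick last = AAU
terminator: stop codons sorted = UAA,UAG,UGA -> pick last = UGA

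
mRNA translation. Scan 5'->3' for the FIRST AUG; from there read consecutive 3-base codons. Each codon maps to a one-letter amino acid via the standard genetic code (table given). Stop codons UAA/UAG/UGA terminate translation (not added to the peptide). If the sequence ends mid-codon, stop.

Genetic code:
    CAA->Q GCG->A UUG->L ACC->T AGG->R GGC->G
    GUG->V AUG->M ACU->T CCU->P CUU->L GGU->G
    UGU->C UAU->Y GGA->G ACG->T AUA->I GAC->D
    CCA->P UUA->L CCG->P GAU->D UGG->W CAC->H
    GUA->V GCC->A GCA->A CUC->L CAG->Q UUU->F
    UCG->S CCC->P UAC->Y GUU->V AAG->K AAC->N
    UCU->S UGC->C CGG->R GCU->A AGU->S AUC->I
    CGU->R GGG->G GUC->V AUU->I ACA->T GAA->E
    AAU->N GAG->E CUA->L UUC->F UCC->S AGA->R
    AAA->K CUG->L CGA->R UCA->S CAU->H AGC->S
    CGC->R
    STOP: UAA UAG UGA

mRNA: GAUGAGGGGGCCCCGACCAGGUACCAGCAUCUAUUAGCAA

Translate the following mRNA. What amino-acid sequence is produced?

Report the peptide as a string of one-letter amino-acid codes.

start AUG at pos 1
pos 1: AUG -> M; peptide=M
pos 4: AGG -> R; peptide=MR
pos 7: GGG -> G; peptide=MRG
pos 10: CCC -> P; peptide=MRGP
pos 13: CGA -> R; peptide=MRGPR
pos 16: CCA -> P; peptide=MRGPRP
pos 19: GGU -> G; peptide=MRGPRPG
pos 22: ACC -> T; peptide=MRGPRPGT
pos 25: AGC -> S; peptide=MRGPRPGTS
pos 28: AUC -> I; peptide=MRGPRPGTSI
pos 31: UAU -> Y; peptide=MRGPRPGTSIY
pos 34: UAG -> STOP

Answer: MRGPRPGTSIY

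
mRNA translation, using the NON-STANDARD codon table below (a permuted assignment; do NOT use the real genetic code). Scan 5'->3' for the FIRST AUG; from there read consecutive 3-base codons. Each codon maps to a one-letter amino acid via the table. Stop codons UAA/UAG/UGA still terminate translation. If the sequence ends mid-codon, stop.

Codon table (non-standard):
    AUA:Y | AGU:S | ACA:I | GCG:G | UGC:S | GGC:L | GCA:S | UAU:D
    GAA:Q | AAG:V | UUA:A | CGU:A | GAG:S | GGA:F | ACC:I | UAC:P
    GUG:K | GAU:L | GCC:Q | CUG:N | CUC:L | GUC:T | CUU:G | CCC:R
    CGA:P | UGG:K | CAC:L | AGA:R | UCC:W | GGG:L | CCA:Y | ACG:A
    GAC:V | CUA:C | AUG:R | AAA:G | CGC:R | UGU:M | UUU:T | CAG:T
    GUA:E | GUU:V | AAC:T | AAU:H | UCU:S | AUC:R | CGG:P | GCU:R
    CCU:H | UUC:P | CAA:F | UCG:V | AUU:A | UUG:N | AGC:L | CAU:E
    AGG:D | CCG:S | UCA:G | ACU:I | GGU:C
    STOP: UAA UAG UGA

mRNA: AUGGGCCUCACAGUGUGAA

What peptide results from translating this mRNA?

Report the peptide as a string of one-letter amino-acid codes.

start AUG at pos 0
pos 0: AUG -> R; peptide=R
pos 3: GGC -> L; peptide=RL
pos 6: CUC -> L; peptide=RLL
pos 9: ACA -> I; peptide=RLLI
pos 12: GUG -> K; peptide=RLLIK
pos 15: UGA -> STOP

Answer: RLLIK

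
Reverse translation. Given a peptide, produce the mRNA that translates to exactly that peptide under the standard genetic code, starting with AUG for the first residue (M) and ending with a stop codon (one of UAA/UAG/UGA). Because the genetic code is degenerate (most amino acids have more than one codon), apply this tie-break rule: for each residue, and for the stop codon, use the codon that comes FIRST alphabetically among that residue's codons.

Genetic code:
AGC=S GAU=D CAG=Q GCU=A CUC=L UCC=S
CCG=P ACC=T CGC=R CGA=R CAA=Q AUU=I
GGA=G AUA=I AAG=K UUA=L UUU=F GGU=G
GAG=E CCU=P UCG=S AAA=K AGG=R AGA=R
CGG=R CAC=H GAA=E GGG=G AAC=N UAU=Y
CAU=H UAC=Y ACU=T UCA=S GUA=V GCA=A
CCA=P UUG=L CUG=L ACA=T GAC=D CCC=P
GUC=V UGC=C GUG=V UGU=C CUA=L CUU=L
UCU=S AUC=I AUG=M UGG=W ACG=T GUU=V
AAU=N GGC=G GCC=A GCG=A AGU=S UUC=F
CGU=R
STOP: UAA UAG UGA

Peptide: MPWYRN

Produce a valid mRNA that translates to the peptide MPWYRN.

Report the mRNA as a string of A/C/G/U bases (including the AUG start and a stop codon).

Answer: mRNA: AUGCCAUGGUACAGAAACUAA

Derivation:
residue 1: M -> AUG (start codon)
residue 2: P codons sorted = CCA,CCC,CCG,CCU -> pick first = CCA
residue 3: W -> UGG (only codon)
residue 4: Y codons sorted = UAC,UAU -> pick first = UAC
residue 5: R codons sorted = AGA,AGG,CGA,CGC,CGG,CGU -> pick first = AGA
residue 6: N codons sorted = AAC,AAU -> pick first = AAC
terminator: stop codons sorted = UAA,UAG,UGA -> pick first = UAA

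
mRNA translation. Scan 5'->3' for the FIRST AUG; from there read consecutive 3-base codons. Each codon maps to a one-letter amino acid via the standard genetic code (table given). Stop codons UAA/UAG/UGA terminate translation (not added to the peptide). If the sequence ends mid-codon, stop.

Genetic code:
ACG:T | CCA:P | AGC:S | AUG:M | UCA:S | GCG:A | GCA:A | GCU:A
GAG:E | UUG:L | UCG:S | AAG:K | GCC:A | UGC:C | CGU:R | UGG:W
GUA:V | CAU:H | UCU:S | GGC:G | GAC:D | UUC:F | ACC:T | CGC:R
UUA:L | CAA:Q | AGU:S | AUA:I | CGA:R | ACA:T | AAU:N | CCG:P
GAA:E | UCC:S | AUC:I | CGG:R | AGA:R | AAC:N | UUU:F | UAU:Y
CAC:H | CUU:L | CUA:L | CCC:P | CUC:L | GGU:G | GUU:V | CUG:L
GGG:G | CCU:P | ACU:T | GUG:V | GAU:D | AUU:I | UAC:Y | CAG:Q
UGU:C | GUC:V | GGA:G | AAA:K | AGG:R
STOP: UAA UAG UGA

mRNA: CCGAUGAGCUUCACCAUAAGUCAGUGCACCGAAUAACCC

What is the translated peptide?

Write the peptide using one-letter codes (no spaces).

Answer: MSFTISQCTE

Derivation:
start AUG at pos 3
pos 3: AUG -> M; peptide=M
pos 6: AGC -> S; peptide=MS
pos 9: UUC -> F; peptide=MSF
pos 12: ACC -> T; peptide=MSFT
pos 15: AUA -> I; peptide=MSFTI
pos 18: AGU -> S; peptide=MSFTIS
pos 21: CAG -> Q; peptide=MSFTISQ
pos 24: UGC -> C; peptide=MSFTISQC
pos 27: ACC -> T; peptide=MSFTISQCT
pos 30: GAA -> E; peptide=MSFTISQCTE
pos 33: UAA -> STOP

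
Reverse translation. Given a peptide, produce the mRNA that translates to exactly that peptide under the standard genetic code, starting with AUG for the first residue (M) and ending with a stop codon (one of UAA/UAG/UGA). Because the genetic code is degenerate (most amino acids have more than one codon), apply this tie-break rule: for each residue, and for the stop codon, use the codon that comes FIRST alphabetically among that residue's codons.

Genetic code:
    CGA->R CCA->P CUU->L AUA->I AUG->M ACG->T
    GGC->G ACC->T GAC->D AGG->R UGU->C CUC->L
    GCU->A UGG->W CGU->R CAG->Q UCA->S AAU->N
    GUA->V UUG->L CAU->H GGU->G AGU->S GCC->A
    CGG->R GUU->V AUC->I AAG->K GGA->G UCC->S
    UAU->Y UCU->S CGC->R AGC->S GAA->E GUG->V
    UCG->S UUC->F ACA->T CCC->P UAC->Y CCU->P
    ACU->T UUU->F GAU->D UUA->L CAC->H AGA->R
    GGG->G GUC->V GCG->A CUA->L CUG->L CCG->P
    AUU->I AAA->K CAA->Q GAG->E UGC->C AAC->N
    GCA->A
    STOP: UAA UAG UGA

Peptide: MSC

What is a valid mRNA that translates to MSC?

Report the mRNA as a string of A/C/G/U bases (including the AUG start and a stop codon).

Answer: mRNA: AUGAGCUGCUAA

Derivation:
residue 1: M -> AUG (start codon)
residue 2: S codons sorted = AGC,AGU,UCA,UCC,UCG,UCU -> pick first = AGC
residue 3: C codons sorted = UGC,UGU -> pick first = UGC
terminator: stop codons sorted = UAA,UAG,UGA -> pick first = UAA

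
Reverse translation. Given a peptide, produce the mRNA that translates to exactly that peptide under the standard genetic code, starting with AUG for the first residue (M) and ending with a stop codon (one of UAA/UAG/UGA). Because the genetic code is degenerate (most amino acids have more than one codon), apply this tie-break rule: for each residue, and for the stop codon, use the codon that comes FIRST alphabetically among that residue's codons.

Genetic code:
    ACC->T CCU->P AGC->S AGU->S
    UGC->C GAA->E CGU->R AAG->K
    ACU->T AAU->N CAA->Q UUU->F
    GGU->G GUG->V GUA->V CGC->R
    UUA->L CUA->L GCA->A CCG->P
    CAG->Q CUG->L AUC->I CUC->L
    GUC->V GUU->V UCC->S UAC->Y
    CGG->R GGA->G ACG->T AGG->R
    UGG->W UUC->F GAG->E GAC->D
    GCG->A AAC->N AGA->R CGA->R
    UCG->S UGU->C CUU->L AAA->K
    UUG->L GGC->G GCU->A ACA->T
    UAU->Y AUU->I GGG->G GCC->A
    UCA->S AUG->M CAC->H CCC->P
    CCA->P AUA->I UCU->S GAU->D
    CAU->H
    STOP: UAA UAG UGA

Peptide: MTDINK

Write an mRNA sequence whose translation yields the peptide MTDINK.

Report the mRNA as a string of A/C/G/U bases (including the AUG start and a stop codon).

residue 1: M -> AUG (start codon)
residue 2: T codons sorted = ACA,ACC,ACG,ACU -> pick first = ACA
residue 3: D codons sorted = GAC,GAU -> pick first = GAC
residue 4: I codons sorted = AUA,AUC,AUU -> pick first = AUA
residue 5: N codons sorted = AAC,AAU -> pick first = AAC
residue 6: K codons sorted = AAA,AAG -> pick first = AAA
terminator: stop codons sorted = UAA,UAG,UGA -> pick first = UAA

Answer: mRNA: AUGACAGACAUAAACAAAUAA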